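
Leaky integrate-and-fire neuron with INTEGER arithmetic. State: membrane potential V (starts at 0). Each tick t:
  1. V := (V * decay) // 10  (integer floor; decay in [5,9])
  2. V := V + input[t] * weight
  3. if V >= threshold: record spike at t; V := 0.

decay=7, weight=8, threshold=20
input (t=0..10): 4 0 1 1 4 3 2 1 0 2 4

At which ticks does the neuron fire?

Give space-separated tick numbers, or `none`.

t=0: input=4 -> V=0 FIRE
t=1: input=0 -> V=0
t=2: input=1 -> V=8
t=3: input=1 -> V=13
t=4: input=4 -> V=0 FIRE
t=5: input=3 -> V=0 FIRE
t=6: input=2 -> V=16
t=7: input=1 -> V=19
t=8: input=0 -> V=13
t=9: input=2 -> V=0 FIRE
t=10: input=4 -> V=0 FIRE

Answer: 0 4 5 9 10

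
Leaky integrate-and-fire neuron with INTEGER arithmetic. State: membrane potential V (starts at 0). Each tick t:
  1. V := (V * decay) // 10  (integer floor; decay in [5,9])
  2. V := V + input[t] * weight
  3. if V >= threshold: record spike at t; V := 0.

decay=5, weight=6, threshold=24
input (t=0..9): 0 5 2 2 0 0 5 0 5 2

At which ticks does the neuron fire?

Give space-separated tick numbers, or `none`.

t=0: input=0 -> V=0
t=1: input=5 -> V=0 FIRE
t=2: input=2 -> V=12
t=3: input=2 -> V=18
t=4: input=0 -> V=9
t=5: input=0 -> V=4
t=6: input=5 -> V=0 FIRE
t=7: input=0 -> V=0
t=8: input=5 -> V=0 FIRE
t=9: input=2 -> V=12

Answer: 1 6 8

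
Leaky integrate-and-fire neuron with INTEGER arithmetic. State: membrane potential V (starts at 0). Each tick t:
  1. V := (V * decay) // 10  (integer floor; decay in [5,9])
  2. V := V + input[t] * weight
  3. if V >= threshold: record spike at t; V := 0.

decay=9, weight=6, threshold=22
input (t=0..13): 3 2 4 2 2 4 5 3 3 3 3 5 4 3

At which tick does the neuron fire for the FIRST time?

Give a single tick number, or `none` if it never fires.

Answer: 1

Derivation:
t=0: input=3 -> V=18
t=1: input=2 -> V=0 FIRE
t=2: input=4 -> V=0 FIRE
t=3: input=2 -> V=12
t=4: input=2 -> V=0 FIRE
t=5: input=4 -> V=0 FIRE
t=6: input=5 -> V=0 FIRE
t=7: input=3 -> V=18
t=8: input=3 -> V=0 FIRE
t=9: input=3 -> V=18
t=10: input=3 -> V=0 FIRE
t=11: input=5 -> V=0 FIRE
t=12: input=4 -> V=0 FIRE
t=13: input=3 -> V=18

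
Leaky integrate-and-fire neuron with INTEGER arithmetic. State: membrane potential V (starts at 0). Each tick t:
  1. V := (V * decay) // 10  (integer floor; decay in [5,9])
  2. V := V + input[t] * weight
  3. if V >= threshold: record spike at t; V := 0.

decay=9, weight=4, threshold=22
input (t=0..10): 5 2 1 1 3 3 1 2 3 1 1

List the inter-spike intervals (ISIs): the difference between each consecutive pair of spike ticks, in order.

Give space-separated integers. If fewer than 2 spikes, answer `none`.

t=0: input=5 -> V=20
t=1: input=2 -> V=0 FIRE
t=2: input=1 -> V=4
t=3: input=1 -> V=7
t=4: input=3 -> V=18
t=5: input=3 -> V=0 FIRE
t=6: input=1 -> V=4
t=7: input=2 -> V=11
t=8: input=3 -> V=21
t=9: input=1 -> V=0 FIRE
t=10: input=1 -> V=4

Answer: 4 4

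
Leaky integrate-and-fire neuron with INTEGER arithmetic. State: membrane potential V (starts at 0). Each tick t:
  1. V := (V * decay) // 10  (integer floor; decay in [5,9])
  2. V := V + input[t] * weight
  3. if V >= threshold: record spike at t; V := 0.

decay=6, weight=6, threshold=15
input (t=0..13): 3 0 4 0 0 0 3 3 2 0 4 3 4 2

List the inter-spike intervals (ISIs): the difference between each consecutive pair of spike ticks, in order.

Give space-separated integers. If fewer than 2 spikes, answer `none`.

Answer: 2 4 1 3 1 1

Derivation:
t=0: input=3 -> V=0 FIRE
t=1: input=0 -> V=0
t=2: input=4 -> V=0 FIRE
t=3: input=0 -> V=0
t=4: input=0 -> V=0
t=5: input=0 -> V=0
t=6: input=3 -> V=0 FIRE
t=7: input=3 -> V=0 FIRE
t=8: input=2 -> V=12
t=9: input=0 -> V=7
t=10: input=4 -> V=0 FIRE
t=11: input=3 -> V=0 FIRE
t=12: input=4 -> V=0 FIRE
t=13: input=2 -> V=12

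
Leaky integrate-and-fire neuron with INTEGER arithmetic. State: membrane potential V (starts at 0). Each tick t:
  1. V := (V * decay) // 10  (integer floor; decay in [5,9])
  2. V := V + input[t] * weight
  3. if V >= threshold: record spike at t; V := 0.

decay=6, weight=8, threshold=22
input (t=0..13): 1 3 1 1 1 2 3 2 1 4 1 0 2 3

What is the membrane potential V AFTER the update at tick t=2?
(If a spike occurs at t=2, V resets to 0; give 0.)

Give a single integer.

t=0: input=1 -> V=8
t=1: input=3 -> V=0 FIRE
t=2: input=1 -> V=8
t=3: input=1 -> V=12
t=4: input=1 -> V=15
t=5: input=2 -> V=0 FIRE
t=6: input=3 -> V=0 FIRE
t=7: input=2 -> V=16
t=8: input=1 -> V=17
t=9: input=4 -> V=0 FIRE
t=10: input=1 -> V=8
t=11: input=0 -> V=4
t=12: input=2 -> V=18
t=13: input=3 -> V=0 FIRE

Answer: 8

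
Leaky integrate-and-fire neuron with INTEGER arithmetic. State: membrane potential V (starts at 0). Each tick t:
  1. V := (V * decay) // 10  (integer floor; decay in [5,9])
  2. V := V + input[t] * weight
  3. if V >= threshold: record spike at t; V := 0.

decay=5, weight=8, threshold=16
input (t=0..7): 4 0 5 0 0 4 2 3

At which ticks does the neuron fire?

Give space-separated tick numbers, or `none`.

Answer: 0 2 5 6 7

Derivation:
t=0: input=4 -> V=0 FIRE
t=1: input=0 -> V=0
t=2: input=5 -> V=0 FIRE
t=3: input=0 -> V=0
t=4: input=0 -> V=0
t=5: input=4 -> V=0 FIRE
t=6: input=2 -> V=0 FIRE
t=7: input=3 -> V=0 FIRE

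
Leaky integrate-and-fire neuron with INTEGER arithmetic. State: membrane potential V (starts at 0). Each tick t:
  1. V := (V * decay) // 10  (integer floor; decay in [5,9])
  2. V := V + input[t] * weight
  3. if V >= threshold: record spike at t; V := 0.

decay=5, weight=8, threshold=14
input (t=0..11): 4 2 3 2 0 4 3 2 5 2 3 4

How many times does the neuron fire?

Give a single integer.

Answer: 11

Derivation:
t=0: input=4 -> V=0 FIRE
t=1: input=2 -> V=0 FIRE
t=2: input=3 -> V=0 FIRE
t=3: input=2 -> V=0 FIRE
t=4: input=0 -> V=0
t=5: input=4 -> V=0 FIRE
t=6: input=3 -> V=0 FIRE
t=7: input=2 -> V=0 FIRE
t=8: input=5 -> V=0 FIRE
t=9: input=2 -> V=0 FIRE
t=10: input=3 -> V=0 FIRE
t=11: input=4 -> V=0 FIRE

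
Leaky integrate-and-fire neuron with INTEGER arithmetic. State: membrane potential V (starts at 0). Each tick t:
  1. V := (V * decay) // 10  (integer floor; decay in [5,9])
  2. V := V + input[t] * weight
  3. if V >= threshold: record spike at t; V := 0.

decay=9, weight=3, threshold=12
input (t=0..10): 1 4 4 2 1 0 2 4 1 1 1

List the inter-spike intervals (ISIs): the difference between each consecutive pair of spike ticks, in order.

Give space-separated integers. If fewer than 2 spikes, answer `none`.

t=0: input=1 -> V=3
t=1: input=4 -> V=0 FIRE
t=2: input=4 -> V=0 FIRE
t=3: input=2 -> V=6
t=4: input=1 -> V=8
t=5: input=0 -> V=7
t=6: input=2 -> V=0 FIRE
t=7: input=4 -> V=0 FIRE
t=8: input=1 -> V=3
t=9: input=1 -> V=5
t=10: input=1 -> V=7

Answer: 1 4 1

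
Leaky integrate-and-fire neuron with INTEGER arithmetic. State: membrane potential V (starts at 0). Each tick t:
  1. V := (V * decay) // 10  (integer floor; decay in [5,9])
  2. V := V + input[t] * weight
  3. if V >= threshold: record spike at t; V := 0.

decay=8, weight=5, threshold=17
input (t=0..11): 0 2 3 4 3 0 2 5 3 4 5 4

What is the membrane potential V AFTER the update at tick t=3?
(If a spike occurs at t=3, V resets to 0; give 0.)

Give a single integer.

t=0: input=0 -> V=0
t=1: input=2 -> V=10
t=2: input=3 -> V=0 FIRE
t=3: input=4 -> V=0 FIRE
t=4: input=3 -> V=15
t=5: input=0 -> V=12
t=6: input=2 -> V=0 FIRE
t=7: input=5 -> V=0 FIRE
t=8: input=3 -> V=15
t=9: input=4 -> V=0 FIRE
t=10: input=5 -> V=0 FIRE
t=11: input=4 -> V=0 FIRE

Answer: 0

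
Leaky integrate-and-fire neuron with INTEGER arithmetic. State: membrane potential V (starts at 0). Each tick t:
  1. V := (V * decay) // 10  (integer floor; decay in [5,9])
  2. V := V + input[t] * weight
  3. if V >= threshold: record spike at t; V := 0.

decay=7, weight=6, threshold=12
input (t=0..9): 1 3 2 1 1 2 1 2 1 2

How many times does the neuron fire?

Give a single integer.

Answer: 5

Derivation:
t=0: input=1 -> V=6
t=1: input=3 -> V=0 FIRE
t=2: input=2 -> V=0 FIRE
t=3: input=1 -> V=6
t=4: input=1 -> V=10
t=5: input=2 -> V=0 FIRE
t=6: input=1 -> V=6
t=7: input=2 -> V=0 FIRE
t=8: input=1 -> V=6
t=9: input=2 -> V=0 FIRE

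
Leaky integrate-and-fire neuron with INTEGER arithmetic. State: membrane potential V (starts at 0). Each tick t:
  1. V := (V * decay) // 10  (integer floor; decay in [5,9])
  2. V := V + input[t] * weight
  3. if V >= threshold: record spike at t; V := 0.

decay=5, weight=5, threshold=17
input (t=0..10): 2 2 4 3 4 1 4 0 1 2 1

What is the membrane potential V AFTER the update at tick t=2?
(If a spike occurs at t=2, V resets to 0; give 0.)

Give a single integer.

Answer: 0

Derivation:
t=0: input=2 -> V=10
t=1: input=2 -> V=15
t=2: input=4 -> V=0 FIRE
t=3: input=3 -> V=15
t=4: input=4 -> V=0 FIRE
t=5: input=1 -> V=5
t=6: input=4 -> V=0 FIRE
t=7: input=0 -> V=0
t=8: input=1 -> V=5
t=9: input=2 -> V=12
t=10: input=1 -> V=11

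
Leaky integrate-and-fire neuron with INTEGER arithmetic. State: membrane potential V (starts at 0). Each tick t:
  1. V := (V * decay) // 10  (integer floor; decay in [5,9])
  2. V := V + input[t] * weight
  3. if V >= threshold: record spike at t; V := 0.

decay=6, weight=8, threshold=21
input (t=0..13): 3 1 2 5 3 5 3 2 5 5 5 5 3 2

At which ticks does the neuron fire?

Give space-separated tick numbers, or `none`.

t=0: input=3 -> V=0 FIRE
t=1: input=1 -> V=8
t=2: input=2 -> V=20
t=3: input=5 -> V=0 FIRE
t=4: input=3 -> V=0 FIRE
t=5: input=5 -> V=0 FIRE
t=6: input=3 -> V=0 FIRE
t=7: input=2 -> V=16
t=8: input=5 -> V=0 FIRE
t=9: input=5 -> V=0 FIRE
t=10: input=5 -> V=0 FIRE
t=11: input=5 -> V=0 FIRE
t=12: input=3 -> V=0 FIRE
t=13: input=2 -> V=16

Answer: 0 3 4 5 6 8 9 10 11 12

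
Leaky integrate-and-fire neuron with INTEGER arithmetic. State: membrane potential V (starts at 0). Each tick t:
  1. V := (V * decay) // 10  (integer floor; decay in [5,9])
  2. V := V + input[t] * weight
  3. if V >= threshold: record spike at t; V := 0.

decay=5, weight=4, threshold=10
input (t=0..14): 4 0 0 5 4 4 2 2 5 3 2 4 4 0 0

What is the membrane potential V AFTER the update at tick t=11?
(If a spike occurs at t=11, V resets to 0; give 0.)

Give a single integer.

Answer: 0

Derivation:
t=0: input=4 -> V=0 FIRE
t=1: input=0 -> V=0
t=2: input=0 -> V=0
t=3: input=5 -> V=0 FIRE
t=4: input=4 -> V=0 FIRE
t=5: input=4 -> V=0 FIRE
t=6: input=2 -> V=8
t=7: input=2 -> V=0 FIRE
t=8: input=5 -> V=0 FIRE
t=9: input=3 -> V=0 FIRE
t=10: input=2 -> V=8
t=11: input=4 -> V=0 FIRE
t=12: input=4 -> V=0 FIRE
t=13: input=0 -> V=0
t=14: input=0 -> V=0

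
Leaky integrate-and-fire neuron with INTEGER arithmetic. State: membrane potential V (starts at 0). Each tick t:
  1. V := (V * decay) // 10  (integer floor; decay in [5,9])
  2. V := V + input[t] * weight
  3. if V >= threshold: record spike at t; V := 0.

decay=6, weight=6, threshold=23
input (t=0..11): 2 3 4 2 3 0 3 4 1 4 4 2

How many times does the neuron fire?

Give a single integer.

t=0: input=2 -> V=12
t=1: input=3 -> V=0 FIRE
t=2: input=4 -> V=0 FIRE
t=3: input=2 -> V=12
t=4: input=3 -> V=0 FIRE
t=5: input=0 -> V=0
t=6: input=3 -> V=18
t=7: input=4 -> V=0 FIRE
t=8: input=1 -> V=6
t=9: input=4 -> V=0 FIRE
t=10: input=4 -> V=0 FIRE
t=11: input=2 -> V=12

Answer: 6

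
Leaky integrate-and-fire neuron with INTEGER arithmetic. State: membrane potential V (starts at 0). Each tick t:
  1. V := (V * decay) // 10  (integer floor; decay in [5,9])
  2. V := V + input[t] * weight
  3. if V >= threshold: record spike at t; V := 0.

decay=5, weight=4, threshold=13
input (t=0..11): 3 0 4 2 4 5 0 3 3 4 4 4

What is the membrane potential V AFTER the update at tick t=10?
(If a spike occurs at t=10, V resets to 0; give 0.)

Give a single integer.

Answer: 0

Derivation:
t=0: input=3 -> V=12
t=1: input=0 -> V=6
t=2: input=4 -> V=0 FIRE
t=3: input=2 -> V=8
t=4: input=4 -> V=0 FIRE
t=5: input=5 -> V=0 FIRE
t=6: input=0 -> V=0
t=7: input=3 -> V=12
t=8: input=3 -> V=0 FIRE
t=9: input=4 -> V=0 FIRE
t=10: input=4 -> V=0 FIRE
t=11: input=4 -> V=0 FIRE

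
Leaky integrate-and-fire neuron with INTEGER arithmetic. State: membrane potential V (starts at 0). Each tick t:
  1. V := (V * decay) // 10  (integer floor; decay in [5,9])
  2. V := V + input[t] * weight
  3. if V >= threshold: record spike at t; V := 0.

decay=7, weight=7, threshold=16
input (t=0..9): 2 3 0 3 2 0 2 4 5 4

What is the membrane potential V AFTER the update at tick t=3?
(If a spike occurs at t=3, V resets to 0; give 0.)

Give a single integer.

Answer: 0

Derivation:
t=0: input=2 -> V=14
t=1: input=3 -> V=0 FIRE
t=2: input=0 -> V=0
t=3: input=3 -> V=0 FIRE
t=4: input=2 -> V=14
t=5: input=0 -> V=9
t=6: input=2 -> V=0 FIRE
t=7: input=4 -> V=0 FIRE
t=8: input=5 -> V=0 FIRE
t=9: input=4 -> V=0 FIRE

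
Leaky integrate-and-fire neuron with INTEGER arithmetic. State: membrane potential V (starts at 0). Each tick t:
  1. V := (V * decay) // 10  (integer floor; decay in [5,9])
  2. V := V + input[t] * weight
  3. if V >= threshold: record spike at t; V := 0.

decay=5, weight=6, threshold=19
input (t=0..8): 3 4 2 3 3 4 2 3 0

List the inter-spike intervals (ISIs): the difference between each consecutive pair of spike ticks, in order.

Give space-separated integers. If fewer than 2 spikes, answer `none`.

t=0: input=3 -> V=18
t=1: input=4 -> V=0 FIRE
t=2: input=2 -> V=12
t=3: input=3 -> V=0 FIRE
t=4: input=3 -> V=18
t=5: input=4 -> V=0 FIRE
t=6: input=2 -> V=12
t=7: input=3 -> V=0 FIRE
t=8: input=0 -> V=0

Answer: 2 2 2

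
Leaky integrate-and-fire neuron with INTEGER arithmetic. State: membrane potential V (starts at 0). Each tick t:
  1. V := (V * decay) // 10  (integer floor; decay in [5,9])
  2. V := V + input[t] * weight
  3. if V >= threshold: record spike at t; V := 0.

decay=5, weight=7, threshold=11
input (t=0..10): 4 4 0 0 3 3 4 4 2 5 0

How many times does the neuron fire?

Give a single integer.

t=0: input=4 -> V=0 FIRE
t=1: input=4 -> V=0 FIRE
t=2: input=0 -> V=0
t=3: input=0 -> V=0
t=4: input=3 -> V=0 FIRE
t=5: input=3 -> V=0 FIRE
t=6: input=4 -> V=0 FIRE
t=7: input=4 -> V=0 FIRE
t=8: input=2 -> V=0 FIRE
t=9: input=5 -> V=0 FIRE
t=10: input=0 -> V=0

Answer: 8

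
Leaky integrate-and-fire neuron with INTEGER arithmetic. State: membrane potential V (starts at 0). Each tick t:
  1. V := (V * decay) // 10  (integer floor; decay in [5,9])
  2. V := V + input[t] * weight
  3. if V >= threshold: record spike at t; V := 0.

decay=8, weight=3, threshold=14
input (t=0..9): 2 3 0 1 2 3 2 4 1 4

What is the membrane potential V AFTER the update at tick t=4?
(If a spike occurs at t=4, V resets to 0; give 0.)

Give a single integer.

t=0: input=2 -> V=6
t=1: input=3 -> V=13
t=2: input=0 -> V=10
t=3: input=1 -> V=11
t=4: input=2 -> V=0 FIRE
t=5: input=3 -> V=9
t=6: input=2 -> V=13
t=7: input=4 -> V=0 FIRE
t=8: input=1 -> V=3
t=9: input=4 -> V=0 FIRE

Answer: 0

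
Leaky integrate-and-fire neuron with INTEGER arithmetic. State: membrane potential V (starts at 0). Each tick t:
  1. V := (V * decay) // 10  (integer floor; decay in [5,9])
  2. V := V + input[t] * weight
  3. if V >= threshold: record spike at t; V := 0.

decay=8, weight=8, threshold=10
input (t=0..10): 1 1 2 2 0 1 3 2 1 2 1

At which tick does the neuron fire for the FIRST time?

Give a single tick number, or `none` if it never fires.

t=0: input=1 -> V=8
t=1: input=1 -> V=0 FIRE
t=2: input=2 -> V=0 FIRE
t=3: input=2 -> V=0 FIRE
t=4: input=0 -> V=0
t=5: input=1 -> V=8
t=6: input=3 -> V=0 FIRE
t=7: input=2 -> V=0 FIRE
t=8: input=1 -> V=8
t=9: input=2 -> V=0 FIRE
t=10: input=1 -> V=8

Answer: 1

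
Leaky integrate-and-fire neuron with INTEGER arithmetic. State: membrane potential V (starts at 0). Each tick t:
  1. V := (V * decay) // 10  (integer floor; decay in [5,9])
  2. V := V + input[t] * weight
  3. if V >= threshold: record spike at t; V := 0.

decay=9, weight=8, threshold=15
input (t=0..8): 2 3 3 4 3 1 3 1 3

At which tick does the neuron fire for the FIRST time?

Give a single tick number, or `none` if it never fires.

t=0: input=2 -> V=0 FIRE
t=1: input=3 -> V=0 FIRE
t=2: input=3 -> V=0 FIRE
t=3: input=4 -> V=0 FIRE
t=4: input=3 -> V=0 FIRE
t=5: input=1 -> V=8
t=6: input=3 -> V=0 FIRE
t=7: input=1 -> V=8
t=8: input=3 -> V=0 FIRE

Answer: 0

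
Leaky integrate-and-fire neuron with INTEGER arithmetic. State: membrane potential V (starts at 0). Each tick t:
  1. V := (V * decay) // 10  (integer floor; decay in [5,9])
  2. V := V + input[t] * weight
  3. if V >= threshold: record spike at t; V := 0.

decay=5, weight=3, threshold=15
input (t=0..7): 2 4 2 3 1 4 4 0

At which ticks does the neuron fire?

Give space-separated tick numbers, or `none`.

Answer: 1 5

Derivation:
t=0: input=2 -> V=6
t=1: input=4 -> V=0 FIRE
t=2: input=2 -> V=6
t=3: input=3 -> V=12
t=4: input=1 -> V=9
t=5: input=4 -> V=0 FIRE
t=6: input=4 -> V=12
t=7: input=0 -> V=6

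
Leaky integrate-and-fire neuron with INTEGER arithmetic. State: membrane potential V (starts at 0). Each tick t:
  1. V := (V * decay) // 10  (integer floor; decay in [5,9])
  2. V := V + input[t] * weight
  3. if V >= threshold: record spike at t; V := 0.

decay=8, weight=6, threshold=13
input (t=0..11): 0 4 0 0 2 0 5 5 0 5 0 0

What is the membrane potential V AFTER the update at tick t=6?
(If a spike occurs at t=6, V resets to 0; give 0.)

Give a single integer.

t=0: input=0 -> V=0
t=1: input=4 -> V=0 FIRE
t=2: input=0 -> V=0
t=3: input=0 -> V=0
t=4: input=2 -> V=12
t=5: input=0 -> V=9
t=6: input=5 -> V=0 FIRE
t=7: input=5 -> V=0 FIRE
t=8: input=0 -> V=0
t=9: input=5 -> V=0 FIRE
t=10: input=0 -> V=0
t=11: input=0 -> V=0

Answer: 0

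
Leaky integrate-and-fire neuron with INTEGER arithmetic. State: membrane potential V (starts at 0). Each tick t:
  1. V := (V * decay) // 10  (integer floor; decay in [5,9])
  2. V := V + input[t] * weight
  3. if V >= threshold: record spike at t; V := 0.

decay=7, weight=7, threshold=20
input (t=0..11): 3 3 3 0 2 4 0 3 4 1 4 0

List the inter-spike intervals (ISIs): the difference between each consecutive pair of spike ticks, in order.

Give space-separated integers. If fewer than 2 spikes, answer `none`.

t=0: input=3 -> V=0 FIRE
t=1: input=3 -> V=0 FIRE
t=2: input=3 -> V=0 FIRE
t=3: input=0 -> V=0
t=4: input=2 -> V=14
t=5: input=4 -> V=0 FIRE
t=6: input=0 -> V=0
t=7: input=3 -> V=0 FIRE
t=8: input=4 -> V=0 FIRE
t=9: input=1 -> V=7
t=10: input=4 -> V=0 FIRE
t=11: input=0 -> V=0

Answer: 1 1 3 2 1 2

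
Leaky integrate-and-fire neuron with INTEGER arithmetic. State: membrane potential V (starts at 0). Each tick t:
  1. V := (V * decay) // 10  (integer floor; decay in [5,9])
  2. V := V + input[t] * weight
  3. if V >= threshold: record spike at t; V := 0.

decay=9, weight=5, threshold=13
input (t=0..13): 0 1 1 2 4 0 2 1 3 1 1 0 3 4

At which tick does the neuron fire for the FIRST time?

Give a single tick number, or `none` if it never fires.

t=0: input=0 -> V=0
t=1: input=1 -> V=5
t=2: input=1 -> V=9
t=3: input=2 -> V=0 FIRE
t=4: input=4 -> V=0 FIRE
t=5: input=0 -> V=0
t=6: input=2 -> V=10
t=7: input=1 -> V=0 FIRE
t=8: input=3 -> V=0 FIRE
t=9: input=1 -> V=5
t=10: input=1 -> V=9
t=11: input=0 -> V=8
t=12: input=3 -> V=0 FIRE
t=13: input=4 -> V=0 FIRE

Answer: 3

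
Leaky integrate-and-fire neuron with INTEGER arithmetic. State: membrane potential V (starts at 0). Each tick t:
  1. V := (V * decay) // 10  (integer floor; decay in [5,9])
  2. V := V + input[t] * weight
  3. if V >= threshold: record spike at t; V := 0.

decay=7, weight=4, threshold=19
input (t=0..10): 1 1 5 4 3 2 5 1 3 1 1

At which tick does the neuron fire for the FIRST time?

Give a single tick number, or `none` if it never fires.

t=0: input=1 -> V=4
t=1: input=1 -> V=6
t=2: input=5 -> V=0 FIRE
t=3: input=4 -> V=16
t=4: input=3 -> V=0 FIRE
t=5: input=2 -> V=8
t=6: input=5 -> V=0 FIRE
t=7: input=1 -> V=4
t=8: input=3 -> V=14
t=9: input=1 -> V=13
t=10: input=1 -> V=13

Answer: 2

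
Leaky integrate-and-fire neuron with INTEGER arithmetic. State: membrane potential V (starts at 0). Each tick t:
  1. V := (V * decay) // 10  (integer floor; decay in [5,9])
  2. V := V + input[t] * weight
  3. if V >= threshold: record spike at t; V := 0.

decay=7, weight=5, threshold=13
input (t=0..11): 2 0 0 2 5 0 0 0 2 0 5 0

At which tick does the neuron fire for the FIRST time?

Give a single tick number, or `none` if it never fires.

t=0: input=2 -> V=10
t=1: input=0 -> V=7
t=2: input=0 -> V=4
t=3: input=2 -> V=12
t=4: input=5 -> V=0 FIRE
t=5: input=0 -> V=0
t=6: input=0 -> V=0
t=7: input=0 -> V=0
t=8: input=2 -> V=10
t=9: input=0 -> V=7
t=10: input=5 -> V=0 FIRE
t=11: input=0 -> V=0

Answer: 4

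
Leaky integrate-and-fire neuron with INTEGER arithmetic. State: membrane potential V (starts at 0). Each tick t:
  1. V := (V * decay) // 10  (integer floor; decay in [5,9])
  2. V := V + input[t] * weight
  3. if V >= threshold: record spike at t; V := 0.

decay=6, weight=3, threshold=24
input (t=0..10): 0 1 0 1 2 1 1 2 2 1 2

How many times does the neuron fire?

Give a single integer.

Answer: 0

Derivation:
t=0: input=0 -> V=0
t=1: input=1 -> V=3
t=2: input=0 -> V=1
t=3: input=1 -> V=3
t=4: input=2 -> V=7
t=5: input=1 -> V=7
t=6: input=1 -> V=7
t=7: input=2 -> V=10
t=8: input=2 -> V=12
t=9: input=1 -> V=10
t=10: input=2 -> V=12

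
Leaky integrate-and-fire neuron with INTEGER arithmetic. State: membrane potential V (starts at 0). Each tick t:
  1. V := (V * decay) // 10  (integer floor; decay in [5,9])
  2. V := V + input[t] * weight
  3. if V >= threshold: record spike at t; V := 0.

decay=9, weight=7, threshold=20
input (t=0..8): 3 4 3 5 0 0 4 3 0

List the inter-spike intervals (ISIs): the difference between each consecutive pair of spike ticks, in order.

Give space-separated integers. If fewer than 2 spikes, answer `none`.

Answer: 1 1 1 3 1

Derivation:
t=0: input=3 -> V=0 FIRE
t=1: input=4 -> V=0 FIRE
t=2: input=3 -> V=0 FIRE
t=3: input=5 -> V=0 FIRE
t=4: input=0 -> V=0
t=5: input=0 -> V=0
t=6: input=4 -> V=0 FIRE
t=7: input=3 -> V=0 FIRE
t=8: input=0 -> V=0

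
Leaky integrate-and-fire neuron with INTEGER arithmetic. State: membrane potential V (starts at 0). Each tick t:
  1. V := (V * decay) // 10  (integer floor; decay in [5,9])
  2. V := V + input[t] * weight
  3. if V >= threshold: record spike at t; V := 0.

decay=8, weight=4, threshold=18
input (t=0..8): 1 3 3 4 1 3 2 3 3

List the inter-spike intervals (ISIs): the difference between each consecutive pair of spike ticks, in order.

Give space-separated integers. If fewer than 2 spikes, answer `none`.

Answer: 3 2

Derivation:
t=0: input=1 -> V=4
t=1: input=3 -> V=15
t=2: input=3 -> V=0 FIRE
t=3: input=4 -> V=16
t=4: input=1 -> V=16
t=5: input=3 -> V=0 FIRE
t=6: input=2 -> V=8
t=7: input=3 -> V=0 FIRE
t=8: input=3 -> V=12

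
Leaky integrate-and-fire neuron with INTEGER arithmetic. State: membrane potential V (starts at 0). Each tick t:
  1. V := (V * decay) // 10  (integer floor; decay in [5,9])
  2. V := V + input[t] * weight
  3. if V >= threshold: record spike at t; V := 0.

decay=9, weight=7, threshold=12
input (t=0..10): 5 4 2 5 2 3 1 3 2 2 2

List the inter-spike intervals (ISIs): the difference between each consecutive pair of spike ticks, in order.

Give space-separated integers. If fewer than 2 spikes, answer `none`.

t=0: input=5 -> V=0 FIRE
t=1: input=4 -> V=0 FIRE
t=2: input=2 -> V=0 FIRE
t=3: input=5 -> V=0 FIRE
t=4: input=2 -> V=0 FIRE
t=5: input=3 -> V=0 FIRE
t=6: input=1 -> V=7
t=7: input=3 -> V=0 FIRE
t=8: input=2 -> V=0 FIRE
t=9: input=2 -> V=0 FIRE
t=10: input=2 -> V=0 FIRE

Answer: 1 1 1 1 1 2 1 1 1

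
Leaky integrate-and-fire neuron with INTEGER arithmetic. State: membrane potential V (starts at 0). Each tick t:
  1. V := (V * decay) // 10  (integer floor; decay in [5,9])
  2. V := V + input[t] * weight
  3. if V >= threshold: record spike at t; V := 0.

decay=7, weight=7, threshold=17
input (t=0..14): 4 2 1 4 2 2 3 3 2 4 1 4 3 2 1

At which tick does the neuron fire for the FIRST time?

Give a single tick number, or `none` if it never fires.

Answer: 0

Derivation:
t=0: input=4 -> V=0 FIRE
t=1: input=2 -> V=14
t=2: input=1 -> V=16
t=3: input=4 -> V=0 FIRE
t=4: input=2 -> V=14
t=5: input=2 -> V=0 FIRE
t=6: input=3 -> V=0 FIRE
t=7: input=3 -> V=0 FIRE
t=8: input=2 -> V=14
t=9: input=4 -> V=0 FIRE
t=10: input=1 -> V=7
t=11: input=4 -> V=0 FIRE
t=12: input=3 -> V=0 FIRE
t=13: input=2 -> V=14
t=14: input=1 -> V=16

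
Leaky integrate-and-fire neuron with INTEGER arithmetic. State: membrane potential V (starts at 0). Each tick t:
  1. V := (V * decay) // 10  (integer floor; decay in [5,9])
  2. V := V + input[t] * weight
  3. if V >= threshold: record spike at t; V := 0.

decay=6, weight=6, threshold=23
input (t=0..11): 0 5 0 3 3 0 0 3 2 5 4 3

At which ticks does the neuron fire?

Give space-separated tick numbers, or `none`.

t=0: input=0 -> V=0
t=1: input=5 -> V=0 FIRE
t=2: input=0 -> V=0
t=3: input=3 -> V=18
t=4: input=3 -> V=0 FIRE
t=5: input=0 -> V=0
t=6: input=0 -> V=0
t=7: input=3 -> V=18
t=8: input=2 -> V=22
t=9: input=5 -> V=0 FIRE
t=10: input=4 -> V=0 FIRE
t=11: input=3 -> V=18

Answer: 1 4 9 10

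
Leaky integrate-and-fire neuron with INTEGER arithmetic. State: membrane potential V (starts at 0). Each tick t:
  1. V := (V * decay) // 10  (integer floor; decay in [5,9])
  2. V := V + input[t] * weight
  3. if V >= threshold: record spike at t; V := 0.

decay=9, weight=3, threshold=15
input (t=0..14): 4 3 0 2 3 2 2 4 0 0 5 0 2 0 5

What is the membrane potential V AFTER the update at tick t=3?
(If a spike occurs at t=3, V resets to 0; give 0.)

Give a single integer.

Answer: 6

Derivation:
t=0: input=4 -> V=12
t=1: input=3 -> V=0 FIRE
t=2: input=0 -> V=0
t=3: input=2 -> V=6
t=4: input=3 -> V=14
t=5: input=2 -> V=0 FIRE
t=6: input=2 -> V=6
t=7: input=4 -> V=0 FIRE
t=8: input=0 -> V=0
t=9: input=0 -> V=0
t=10: input=5 -> V=0 FIRE
t=11: input=0 -> V=0
t=12: input=2 -> V=6
t=13: input=0 -> V=5
t=14: input=5 -> V=0 FIRE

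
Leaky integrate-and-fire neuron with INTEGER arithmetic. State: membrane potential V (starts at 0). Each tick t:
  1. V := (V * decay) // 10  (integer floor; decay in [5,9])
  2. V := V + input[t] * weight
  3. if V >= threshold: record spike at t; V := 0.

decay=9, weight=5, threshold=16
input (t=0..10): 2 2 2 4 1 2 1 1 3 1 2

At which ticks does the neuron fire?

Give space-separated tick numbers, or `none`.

Answer: 1 3 6 8

Derivation:
t=0: input=2 -> V=10
t=1: input=2 -> V=0 FIRE
t=2: input=2 -> V=10
t=3: input=4 -> V=0 FIRE
t=4: input=1 -> V=5
t=5: input=2 -> V=14
t=6: input=1 -> V=0 FIRE
t=7: input=1 -> V=5
t=8: input=3 -> V=0 FIRE
t=9: input=1 -> V=5
t=10: input=2 -> V=14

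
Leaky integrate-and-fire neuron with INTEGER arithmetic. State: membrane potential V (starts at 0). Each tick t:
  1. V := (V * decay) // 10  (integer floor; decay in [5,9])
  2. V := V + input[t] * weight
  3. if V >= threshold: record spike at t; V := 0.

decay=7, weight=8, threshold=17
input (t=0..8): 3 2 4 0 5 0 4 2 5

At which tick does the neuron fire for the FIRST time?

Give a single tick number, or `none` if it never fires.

Answer: 0

Derivation:
t=0: input=3 -> V=0 FIRE
t=1: input=2 -> V=16
t=2: input=4 -> V=0 FIRE
t=3: input=0 -> V=0
t=4: input=5 -> V=0 FIRE
t=5: input=0 -> V=0
t=6: input=4 -> V=0 FIRE
t=7: input=2 -> V=16
t=8: input=5 -> V=0 FIRE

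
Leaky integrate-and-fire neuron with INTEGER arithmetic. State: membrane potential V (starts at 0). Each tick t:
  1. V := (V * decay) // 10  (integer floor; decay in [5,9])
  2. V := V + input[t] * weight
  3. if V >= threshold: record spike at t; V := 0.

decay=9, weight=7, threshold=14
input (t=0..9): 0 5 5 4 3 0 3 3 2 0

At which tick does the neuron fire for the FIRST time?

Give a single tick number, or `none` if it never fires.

t=0: input=0 -> V=0
t=1: input=5 -> V=0 FIRE
t=2: input=5 -> V=0 FIRE
t=3: input=4 -> V=0 FIRE
t=4: input=3 -> V=0 FIRE
t=5: input=0 -> V=0
t=6: input=3 -> V=0 FIRE
t=7: input=3 -> V=0 FIRE
t=8: input=2 -> V=0 FIRE
t=9: input=0 -> V=0

Answer: 1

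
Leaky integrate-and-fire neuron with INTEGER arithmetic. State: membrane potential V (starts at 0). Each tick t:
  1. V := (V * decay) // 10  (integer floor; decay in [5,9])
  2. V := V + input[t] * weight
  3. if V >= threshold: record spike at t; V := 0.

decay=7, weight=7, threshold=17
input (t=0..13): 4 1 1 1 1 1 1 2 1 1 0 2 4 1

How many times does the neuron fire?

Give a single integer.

Answer: 5

Derivation:
t=0: input=4 -> V=0 FIRE
t=1: input=1 -> V=7
t=2: input=1 -> V=11
t=3: input=1 -> V=14
t=4: input=1 -> V=16
t=5: input=1 -> V=0 FIRE
t=6: input=1 -> V=7
t=7: input=2 -> V=0 FIRE
t=8: input=1 -> V=7
t=9: input=1 -> V=11
t=10: input=0 -> V=7
t=11: input=2 -> V=0 FIRE
t=12: input=4 -> V=0 FIRE
t=13: input=1 -> V=7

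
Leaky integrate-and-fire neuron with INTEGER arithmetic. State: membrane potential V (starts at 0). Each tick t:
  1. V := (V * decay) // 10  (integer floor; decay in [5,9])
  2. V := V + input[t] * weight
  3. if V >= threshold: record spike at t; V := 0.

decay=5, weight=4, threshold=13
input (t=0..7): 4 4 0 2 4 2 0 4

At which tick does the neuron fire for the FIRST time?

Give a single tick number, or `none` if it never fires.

t=0: input=4 -> V=0 FIRE
t=1: input=4 -> V=0 FIRE
t=2: input=0 -> V=0
t=3: input=2 -> V=8
t=4: input=4 -> V=0 FIRE
t=5: input=2 -> V=8
t=6: input=0 -> V=4
t=7: input=4 -> V=0 FIRE

Answer: 0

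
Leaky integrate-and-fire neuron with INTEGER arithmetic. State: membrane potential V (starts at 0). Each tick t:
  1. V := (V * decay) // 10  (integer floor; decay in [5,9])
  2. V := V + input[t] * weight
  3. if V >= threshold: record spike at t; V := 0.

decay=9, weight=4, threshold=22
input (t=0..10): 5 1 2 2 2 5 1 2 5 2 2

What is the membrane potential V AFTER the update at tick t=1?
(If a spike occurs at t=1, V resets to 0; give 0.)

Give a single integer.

t=0: input=5 -> V=20
t=1: input=1 -> V=0 FIRE
t=2: input=2 -> V=8
t=3: input=2 -> V=15
t=4: input=2 -> V=21
t=5: input=5 -> V=0 FIRE
t=6: input=1 -> V=4
t=7: input=2 -> V=11
t=8: input=5 -> V=0 FIRE
t=9: input=2 -> V=8
t=10: input=2 -> V=15

Answer: 0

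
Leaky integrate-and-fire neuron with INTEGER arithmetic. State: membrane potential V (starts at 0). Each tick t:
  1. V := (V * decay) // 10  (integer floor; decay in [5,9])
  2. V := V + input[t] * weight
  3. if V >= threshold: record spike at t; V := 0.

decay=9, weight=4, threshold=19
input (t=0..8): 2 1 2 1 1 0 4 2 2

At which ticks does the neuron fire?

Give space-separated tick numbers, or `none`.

t=0: input=2 -> V=8
t=1: input=1 -> V=11
t=2: input=2 -> V=17
t=3: input=1 -> V=0 FIRE
t=4: input=1 -> V=4
t=5: input=0 -> V=3
t=6: input=4 -> V=18
t=7: input=2 -> V=0 FIRE
t=8: input=2 -> V=8

Answer: 3 7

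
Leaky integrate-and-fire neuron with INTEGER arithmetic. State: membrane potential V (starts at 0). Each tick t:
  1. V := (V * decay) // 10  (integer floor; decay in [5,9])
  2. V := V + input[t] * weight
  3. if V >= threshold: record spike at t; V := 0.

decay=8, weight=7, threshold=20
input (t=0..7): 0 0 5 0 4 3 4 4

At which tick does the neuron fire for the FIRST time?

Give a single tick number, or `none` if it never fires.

Answer: 2

Derivation:
t=0: input=0 -> V=0
t=1: input=0 -> V=0
t=2: input=5 -> V=0 FIRE
t=3: input=0 -> V=0
t=4: input=4 -> V=0 FIRE
t=5: input=3 -> V=0 FIRE
t=6: input=4 -> V=0 FIRE
t=7: input=4 -> V=0 FIRE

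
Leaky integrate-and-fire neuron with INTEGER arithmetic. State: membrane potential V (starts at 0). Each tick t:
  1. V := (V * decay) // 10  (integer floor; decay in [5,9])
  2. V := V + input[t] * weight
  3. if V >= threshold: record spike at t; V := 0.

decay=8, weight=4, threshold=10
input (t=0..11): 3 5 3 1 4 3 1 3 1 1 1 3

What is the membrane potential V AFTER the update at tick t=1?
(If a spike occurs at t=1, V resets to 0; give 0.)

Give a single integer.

Answer: 0

Derivation:
t=0: input=3 -> V=0 FIRE
t=1: input=5 -> V=0 FIRE
t=2: input=3 -> V=0 FIRE
t=3: input=1 -> V=4
t=4: input=4 -> V=0 FIRE
t=5: input=3 -> V=0 FIRE
t=6: input=1 -> V=4
t=7: input=3 -> V=0 FIRE
t=8: input=1 -> V=4
t=9: input=1 -> V=7
t=10: input=1 -> V=9
t=11: input=3 -> V=0 FIRE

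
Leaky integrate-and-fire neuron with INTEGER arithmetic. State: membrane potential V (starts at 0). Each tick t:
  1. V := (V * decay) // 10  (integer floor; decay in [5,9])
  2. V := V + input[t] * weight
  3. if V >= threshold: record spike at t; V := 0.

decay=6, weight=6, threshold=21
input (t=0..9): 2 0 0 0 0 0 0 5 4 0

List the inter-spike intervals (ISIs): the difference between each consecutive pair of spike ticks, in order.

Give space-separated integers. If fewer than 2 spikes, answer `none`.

t=0: input=2 -> V=12
t=1: input=0 -> V=7
t=2: input=0 -> V=4
t=3: input=0 -> V=2
t=4: input=0 -> V=1
t=5: input=0 -> V=0
t=6: input=0 -> V=0
t=7: input=5 -> V=0 FIRE
t=8: input=4 -> V=0 FIRE
t=9: input=0 -> V=0

Answer: 1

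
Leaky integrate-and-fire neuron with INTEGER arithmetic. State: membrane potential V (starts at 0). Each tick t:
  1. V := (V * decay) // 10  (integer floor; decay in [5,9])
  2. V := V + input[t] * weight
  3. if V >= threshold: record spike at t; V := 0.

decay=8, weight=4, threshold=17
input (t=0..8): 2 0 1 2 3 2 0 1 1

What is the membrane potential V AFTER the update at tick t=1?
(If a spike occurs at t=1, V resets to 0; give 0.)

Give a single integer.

t=0: input=2 -> V=8
t=1: input=0 -> V=6
t=2: input=1 -> V=8
t=3: input=2 -> V=14
t=4: input=3 -> V=0 FIRE
t=5: input=2 -> V=8
t=6: input=0 -> V=6
t=7: input=1 -> V=8
t=8: input=1 -> V=10

Answer: 6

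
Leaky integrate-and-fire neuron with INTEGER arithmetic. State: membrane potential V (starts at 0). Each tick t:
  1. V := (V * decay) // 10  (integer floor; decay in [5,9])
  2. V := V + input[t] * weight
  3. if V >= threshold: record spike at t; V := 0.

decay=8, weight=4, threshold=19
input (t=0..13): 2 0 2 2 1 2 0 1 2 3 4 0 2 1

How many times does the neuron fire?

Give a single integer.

Answer: 2

Derivation:
t=0: input=2 -> V=8
t=1: input=0 -> V=6
t=2: input=2 -> V=12
t=3: input=2 -> V=17
t=4: input=1 -> V=17
t=5: input=2 -> V=0 FIRE
t=6: input=0 -> V=0
t=7: input=1 -> V=4
t=8: input=2 -> V=11
t=9: input=3 -> V=0 FIRE
t=10: input=4 -> V=16
t=11: input=0 -> V=12
t=12: input=2 -> V=17
t=13: input=1 -> V=17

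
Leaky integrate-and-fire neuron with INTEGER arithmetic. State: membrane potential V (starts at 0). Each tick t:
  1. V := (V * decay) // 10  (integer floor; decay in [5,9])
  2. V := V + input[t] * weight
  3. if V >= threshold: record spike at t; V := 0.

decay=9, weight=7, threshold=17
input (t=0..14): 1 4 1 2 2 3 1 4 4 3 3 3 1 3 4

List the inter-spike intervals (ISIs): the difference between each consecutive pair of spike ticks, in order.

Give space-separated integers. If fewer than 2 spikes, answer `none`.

t=0: input=1 -> V=7
t=1: input=4 -> V=0 FIRE
t=2: input=1 -> V=7
t=3: input=2 -> V=0 FIRE
t=4: input=2 -> V=14
t=5: input=3 -> V=0 FIRE
t=6: input=1 -> V=7
t=7: input=4 -> V=0 FIRE
t=8: input=4 -> V=0 FIRE
t=9: input=3 -> V=0 FIRE
t=10: input=3 -> V=0 FIRE
t=11: input=3 -> V=0 FIRE
t=12: input=1 -> V=7
t=13: input=3 -> V=0 FIRE
t=14: input=4 -> V=0 FIRE

Answer: 2 2 2 1 1 1 1 2 1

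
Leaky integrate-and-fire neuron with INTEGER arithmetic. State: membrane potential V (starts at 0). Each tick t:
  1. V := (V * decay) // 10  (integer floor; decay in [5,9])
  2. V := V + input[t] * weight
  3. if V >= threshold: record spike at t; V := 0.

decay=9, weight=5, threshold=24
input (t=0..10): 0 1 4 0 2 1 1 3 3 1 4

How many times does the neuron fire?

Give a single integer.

Answer: 3

Derivation:
t=0: input=0 -> V=0
t=1: input=1 -> V=5
t=2: input=4 -> V=0 FIRE
t=3: input=0 -> V=0
t=4: input=2 -> V=10
t=5: input=1 -> V=14
t=6: input=1 -> V=17
t=7: input=3 -> V=0 FIRE
t=8: input=3 -> V=15
t=9: input=1 -> V=18
t=10: input=4 -> V=0 FIRE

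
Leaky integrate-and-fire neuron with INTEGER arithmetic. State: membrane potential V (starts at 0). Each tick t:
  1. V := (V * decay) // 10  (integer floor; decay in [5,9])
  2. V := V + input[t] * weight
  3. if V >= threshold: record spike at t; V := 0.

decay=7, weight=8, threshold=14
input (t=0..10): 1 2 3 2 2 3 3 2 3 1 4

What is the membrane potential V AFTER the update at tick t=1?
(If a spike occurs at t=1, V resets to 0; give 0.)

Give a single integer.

Answer: 0

Derivation:
t=0: input=1 -> V=8
t=1: input=2 -> V=0 FIRE
t=2: input=3 -> V=0 FIRE
t=3: input=2 -> V=0 FIRE
t=4: input=2 -> V=0 FIRE
t=5: input=3 -> V=0 FIRE
t=6: input=3 -> V=0 FIRE
t=7: input=2 -> V=0 FIRE
t=8: input=3 -> V=0 FIRE
t=9: input=1 -> V=8
t=10: input=4 -> V=0 FIRE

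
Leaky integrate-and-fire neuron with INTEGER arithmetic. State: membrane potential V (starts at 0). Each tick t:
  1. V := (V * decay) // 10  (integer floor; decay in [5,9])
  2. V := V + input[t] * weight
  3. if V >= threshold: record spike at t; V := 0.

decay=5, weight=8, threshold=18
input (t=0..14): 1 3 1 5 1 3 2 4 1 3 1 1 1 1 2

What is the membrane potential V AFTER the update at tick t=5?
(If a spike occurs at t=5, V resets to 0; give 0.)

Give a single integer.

t=0: input=1 -> V=8
t=1: input=3 -> V=0 FIRE
t=2: input=1 -> V=8
t=3: input=5 -> V=0 FIRE
t=4: input=1 -> V=8
t=5: input=3 -> V=0 FIRE
t=6: input=2 -> V=16
t=7: input=4 -> V=0 FIRE
t=8: input=1 -> V=8
t=9: input=3 -> V=0 FIRE
t=10: input=1 -> V=8
t=11: input=1 -> V=12
t=12: input=1 -> V=14
t=13: input=1 -> V=15
t=14: input=2 -> V=0 FIRE

Answer: 0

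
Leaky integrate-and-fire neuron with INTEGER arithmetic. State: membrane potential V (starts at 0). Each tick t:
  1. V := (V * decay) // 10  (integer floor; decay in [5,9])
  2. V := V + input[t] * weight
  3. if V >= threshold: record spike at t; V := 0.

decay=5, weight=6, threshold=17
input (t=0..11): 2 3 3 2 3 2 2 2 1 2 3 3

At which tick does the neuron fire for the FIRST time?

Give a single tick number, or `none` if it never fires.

t=0: input=2 -> V=12
t=1: input=3 -> V=0 FIRE
t=2: input=3 -> V=0 FIRE
t=3: input=2 -> V=12
t=4: input=3 -> V=0 FIRE
t=5: input=2 -> V=12
t=6: input=2 -> V=0 FIRE
t=7: input=2 -> V=12
t=8: input=1 -> V=12
t=9: input=2 -> V=0 FIRE
t=10: input=3 -> V=0 FIRE
t=11: input=3 -> V=0 FIRE

Answer: 1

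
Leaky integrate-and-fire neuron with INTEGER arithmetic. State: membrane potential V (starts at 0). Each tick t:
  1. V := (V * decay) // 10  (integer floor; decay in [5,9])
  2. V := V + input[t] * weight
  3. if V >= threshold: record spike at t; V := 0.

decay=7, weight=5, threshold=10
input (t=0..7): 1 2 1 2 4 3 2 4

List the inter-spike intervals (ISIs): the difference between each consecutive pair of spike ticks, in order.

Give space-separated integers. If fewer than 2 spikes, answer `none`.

Answer: 2 1 1 1 1

Derivation:
t=0: input=1 -> V=5
t=1: input=2 -> V=0 FIRE
t=2: input=1 -> V=5
t=3: input=2 -> V=0 FIRE
t=4: input=4 -> V=0 FIRE
t=5: input=3 -> V=0 FIRE
t=6: input=2 -> V=0 FIRE
t=7: input=4 -> V=0 FIRE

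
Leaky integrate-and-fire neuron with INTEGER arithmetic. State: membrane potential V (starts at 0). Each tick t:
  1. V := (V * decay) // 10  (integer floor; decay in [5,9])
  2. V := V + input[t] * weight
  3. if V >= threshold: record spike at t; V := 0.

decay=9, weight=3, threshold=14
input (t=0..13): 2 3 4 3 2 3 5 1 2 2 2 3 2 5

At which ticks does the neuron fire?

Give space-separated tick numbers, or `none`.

t=0: input=2 -> V=6
t=1: input=3 -> V=0 FIRE
t=2: input=4 -> V=12
t=3: input=3 -> V=0 FIRE
t=4: input=2 -> V=6
t=5: input=3 -> V=0 FIRE
t=6: input=5 -> V=0 FIRE
t=7: input=1 -> V=3
t=8: input=2 -> V=8
t=9: input=2 -> V=13
t=10: input=2 -> V=0 FIRE
t=11: input=3 -> V=9
t=12: input=2 -> V=0 FIRE
t=13: input=5 -> V=0 FIRE

Answer: 1 3 5 6 10 12 13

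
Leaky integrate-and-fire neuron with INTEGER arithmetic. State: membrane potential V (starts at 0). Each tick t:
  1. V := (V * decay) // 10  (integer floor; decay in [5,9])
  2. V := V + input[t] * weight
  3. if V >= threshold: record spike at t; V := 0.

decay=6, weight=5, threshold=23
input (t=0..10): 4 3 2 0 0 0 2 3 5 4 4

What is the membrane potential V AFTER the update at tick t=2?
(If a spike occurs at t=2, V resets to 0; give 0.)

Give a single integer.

Answer: 10

Derivation:
t=0: input=4 -> V=20
t=1: input=3 -> V=0 FIRE
t=2: input=2 -> V=10
t=3: input=0 -> V=6
t=4: input=0 -> V=3
t=5: input=0 -> V=1
t=6: input=2 -> V=10
t=7: input=3 -> V=21
t=8: input=5 -> V=0 FIRE
t=9: input=4 -> V=20
t=10: input=4 -> V=0 FIRE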